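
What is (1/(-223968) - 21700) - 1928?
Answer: -5291915905/223968 ≈ -23628.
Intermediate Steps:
(1/(-223968) - 21700) - 1928 = (-1/223968 - 21700) - 1928 = -4860105601/223968 - 1928 = -5291915905/223968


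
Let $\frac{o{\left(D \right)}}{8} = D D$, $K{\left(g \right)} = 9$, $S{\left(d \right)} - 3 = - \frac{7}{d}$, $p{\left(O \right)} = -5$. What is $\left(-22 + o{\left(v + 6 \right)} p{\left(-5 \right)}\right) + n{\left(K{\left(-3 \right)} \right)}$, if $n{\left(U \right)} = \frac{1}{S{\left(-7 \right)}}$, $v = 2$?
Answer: $- \frac{10327}{4} \approx -2581.8$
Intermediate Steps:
$S{\left(d \right)} = 3 - \frac{7}{d}$
$o{\left(D \right)} = 8 D^{2}$ ($o{\left(D \right)} = 8 D D = 8 D^{2}$)
$n{\left(U \right)} = \frac{1}{4}$ ($n{\left(U \right)} = \frac{1}{3 - \frac{7}{-7}} = \frac{1}{3 - -1} = \frac{1}{3 + 1} = \frac{1}{4}$)
$\left(-22 + o{\left(v + 6 \right)} p{\left(-5 \right)}\right) + n{\left(K{\left(-3 \right)} \right)} = \left(-22 + 8 \left(2 + 6\right)^{2} \left(-5\right)\right) + \frac{1}{4} = \left(-22 + 8 \cdot 8^{2} \left(-5\right)\right) + \frac{1}{4} = \left(-22 + 8 \cdot 64 \left(-5\right)\right) + \frac{1}{4} = \left(-22 + 512 \left(-5\right)\right) + \frac{1}{4} = \left(-22 - 2560\right) + \frac{1}{4} = -2582 + \frac{1}{4} = - \frac{10327}{4}$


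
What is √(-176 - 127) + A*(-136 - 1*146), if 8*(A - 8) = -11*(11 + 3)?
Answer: 6345/2 + I*√303 ≈ 3172.5 + 17.407*I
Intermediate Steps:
A = -45/4 (A = 8 + (-11*(11 + 3))/8 = 8 + (-11*14)/8 = 8 + (⅛)*(-154) = 8 - 77/4 = -45/4 ≈ -11.250)
√(-176 - 127) + A*(-136 - 1*146) = √(-176 - 127) - 45*(-136 - 1*146)/4 = √(-303) - 45*(-136 - 146)/4 = I*√303 - 45/4*(-282) = I*√303 + 6345/2 = 6345/2 + I*√303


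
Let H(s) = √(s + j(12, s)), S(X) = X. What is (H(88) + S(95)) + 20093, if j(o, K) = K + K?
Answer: 20188 + 2*√66 ≈ 20204.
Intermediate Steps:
j(o, K) = 2*K
H(s) = √3*√s (H(s) = √(s + 2*s) = √(3*s) = √3*√s)
(H(88) + S(95)) + 20093 = (√3*√88 + 95) + 20093 = (√3*(2*√22) + 95) + 20093 = (2*√66 + 95) + 20093 = (95 + 2*√66) + 20093 = 20188 + 2*√66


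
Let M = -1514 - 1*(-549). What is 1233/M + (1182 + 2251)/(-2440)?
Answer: -1264273/470920 ≈ -2.6847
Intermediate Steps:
M = -965 (M = -1514 + 549 = -965)
1233/M + (1182 + 2251)/(-2440) = 1233/(-965) + (1182 + 2251)/(-2440) = 1233*(-1/965) + 3433*(-1/2440) = -1233/965 - 3433/2440 = -1264273/470920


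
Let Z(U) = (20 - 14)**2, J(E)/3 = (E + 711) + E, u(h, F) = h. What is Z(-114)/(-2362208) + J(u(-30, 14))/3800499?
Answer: 373047855/748130761816 ≈ 0.00049864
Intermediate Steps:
J(E) = 2133 + 6*E (J(E) = 3*((E + 711) + E) = 3*((711 + E) + E) = 3*(711 + 2*E) = 2133 + 6*E)
Z(U) = 36 (Z(U) = 6**2 = 36)
Z(-114)/(-2362208) + J(u(-30, 14))/3800499 = 36/(-2362208) + (2133 + 6*(-30))/3800499 = 36*(-1/2362208) + (2133 - 180)*(1/3800499) = -9/590552 + 1953*(1/3800499) = -9/590552 + 651/1266833 = 373047855/748130761816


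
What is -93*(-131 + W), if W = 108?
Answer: 2139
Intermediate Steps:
-93*(-131 + W) = -93*(-131 + 108) = -93*(-23) = 2139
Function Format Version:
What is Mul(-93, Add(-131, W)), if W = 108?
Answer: 2139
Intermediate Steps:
Mul(-93, Add(-131, W)) = Mul(-93, Add(-131, 108)) = Mul(-93, -23) = 2139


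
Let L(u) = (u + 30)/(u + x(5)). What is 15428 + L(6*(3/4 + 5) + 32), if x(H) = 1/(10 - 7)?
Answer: 6187207/401 ≈ 15429.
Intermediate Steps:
x(H) = ⅓ (x(H) = 1/3 = ⅓)
L(u) = (30 + u)/(⅓ + u) (L(u) = (u + 30)/(u + ⅓) = (30 + u)/(⅓ + u))
15428 + L(6*(3/4 + 5) + 32) = 15428 + 3*(30 + (6*(3/4 + 5) + 32))/(1 + 3*(6*(3/4 + 5) + 32)) = 15428 + 3*(30 + (6*(3*(¼) + 5) + 32))/(1 + 3*(6*(3*(¼) + 5) + 32)) = 15428 + 3*(30 + (6*(¾ + 5) + 32))/(1 + 3*(6*(¾ + 5) + 32)) = 15428 + 3*(30 + (6*(23/4) + 32))/(1 + 3*(6*(23/4) + 32)) = 15428 + 3*(30 + (69/2 + 32))/(1 + 3*(69/2 + 32)) = 15428 + 3*(30 + 133/2)/(1 + 3*(133/2)) = 15428 + 3*(193/2)/(1 + 399/2) = 15428 + 3*(193/2)/(401/2) = 15428 + 3*(2/401)*(193/2) = 15428 + 579/401 = 6187207/401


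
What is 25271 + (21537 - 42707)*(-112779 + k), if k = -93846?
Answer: 4374276521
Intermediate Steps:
25271 + (21537 - 42707)*(-112779 + k) = 25271 + (21537 - 42707)*(-112779 - 93846) = 25271 - 21170*(-206625) = 25271 + 4374251250 = 4374276521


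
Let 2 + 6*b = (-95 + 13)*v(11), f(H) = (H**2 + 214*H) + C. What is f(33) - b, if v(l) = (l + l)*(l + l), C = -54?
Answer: 14712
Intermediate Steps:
v(l) = 4*l**2 (v(l) = (2*l)*(2*l) = 4*l**2)
f(H) = -54 + H**2 + 214*H (f(H) = (H**2 + 214*H) - 54 = -54 + H**2 + 214*H)
b = -6615 (b = -1/3 + ((-95 + 13)*(4*11**2))/6 = -1/3 + (-328*121)/6 = -1/3 + (-82*484)/6 = -1/3 + (1/6)*(-39688) = -1/3 - 19844/3 = -6615)
f(33) - b = (-54 + 33**2 + 214*33) - 1*(-6615) = (-54 + 1089 + 7062) + 6615 = 8097 + 6615 = 14712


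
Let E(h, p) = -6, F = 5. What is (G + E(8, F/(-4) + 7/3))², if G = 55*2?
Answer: 10816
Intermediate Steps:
G = 110
(G + E(8, F/(-4) + 7/3))² = (110 - 6)² = 104² = 10816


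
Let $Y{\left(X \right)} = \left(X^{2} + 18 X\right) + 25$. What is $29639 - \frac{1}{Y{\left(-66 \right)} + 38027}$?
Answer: $\frac{1221719579}{41220} \approx 29639.0$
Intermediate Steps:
$Y{\left(X \right)} = 25 + X^{2} + 18 X$
$29639 - \frac{1}{Y{\left(-66 \right)} + 38027} = 29639 - \frac{1}{\left(25 + \left(-66\right)^{2} + 18 \left(-66\right)\right) + 38027} = 29639 - \frac{1}{\left(25 + 4356 - 1188\right) + 38027} = 29639 - \frac{1}{3193 + 38027} = 29639 - \frac{1}{41220} = \frac{1221719579}{41220}$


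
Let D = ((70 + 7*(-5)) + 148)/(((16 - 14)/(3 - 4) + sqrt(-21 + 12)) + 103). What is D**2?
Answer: 85329972/26061025 - 10147167*I/52122050 ≈ 3.2742 - 0.19468*I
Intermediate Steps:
D = 183*(101 - 3*I)/10210 (D = ((70 - 35) + 148)/((2/(-1) + sqrt(-9)) + 103) = (35 + 148)/((2*(-1) + 3*I) + 103) = 183/((-2 + 3*I) + 103) = 183/(101 + 3*I) = 183*((101 - 3*I)/10210) = 183*(101 - 3*I)/10210 ≈ 1.8103 - 0.053771*I)
D**2 = (18483/10210 - 549*I/10210)**2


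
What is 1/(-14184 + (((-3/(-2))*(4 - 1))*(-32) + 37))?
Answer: -1/14291 ≈ -6.9974e-5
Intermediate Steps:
1/(-14184 + (((-3/(-2))*(4 - 1))*(-32) + 37)) = 1/(-14184 + ((-3*(-½)*3)*(-32) + 37)) = 1/(-14184 + (((3/2)*3)*(-32) + 37)) = 1/(-14184 + ((9/2)*(-32) + 37)) = 1/(-14184 + (-144 + 37)) = 1/(-14184 - 107) = 1/(-14291) = -1/14291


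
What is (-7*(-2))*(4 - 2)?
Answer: 28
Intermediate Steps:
(-7*(-2))*(4 - 2) = 14*2 = 28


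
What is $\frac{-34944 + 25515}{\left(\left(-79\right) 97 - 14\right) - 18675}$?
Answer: $\frac{3143}{8784} \approx 0.35781$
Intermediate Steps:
$\frac{-34944 + 25515}{\left(\left(-79\right) 97 - 14\right) - 18675} = - \frac{9429}{\left(-7663 - 14\right) - 18675} = - \frac{9429}{-7677 - 18675} = - \frac{9429}{-26352} = \left(-9429\right) \left(- \frac{1}{26352}\right) = \frac{3143}{8784}$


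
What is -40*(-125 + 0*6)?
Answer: 5000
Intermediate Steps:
-40*(-125 + 0*6) = -40*(-125 + 0) = -40*(-125) = 5000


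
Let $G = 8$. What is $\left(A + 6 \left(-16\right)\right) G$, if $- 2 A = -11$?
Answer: $-724$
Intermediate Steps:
$A = \frac{11}{2}$ ($A = \left(- \frac{1}{2}\right) \left(-11\right) = \frac{11}{2} \approx 5.5$)
$\left(A + 6 \left(-16\right)\right) G = \left(\frac{11}{2} + 6 \left(-16\right)\right) 8 = \left(\frac{11}{2} - 96\right) 8 = \left(- \frac{181}{2}\right) 8 = -724$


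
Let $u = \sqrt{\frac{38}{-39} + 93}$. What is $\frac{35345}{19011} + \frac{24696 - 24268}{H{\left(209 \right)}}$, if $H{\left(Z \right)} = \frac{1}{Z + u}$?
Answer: $\frac{1700607317}{19011} + \frac{428 \sqrt{139971}}{39} \approx 93560.0$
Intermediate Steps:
$u = \frac{\sqrt{139971}}{39}$ ($u = \sqrt{38 \left(- \frac{1}{39}\right) + 93} = \sqrt{- \frac{38}{39} + 93} = \sqrt{\frac{3589}{39}} = \frac{\sqrt{139971}}{39} \approx 9.593$)
$H{\left(Z \right)} = \frac{1}{Z + \frac{\sqrt{139971}}{39}}$
$\frac{35345}{19011} + \frac{24696 - 24268}{H{\left(209 \right)}} = \frac{35345}{19011} + \frac{24696 - 24268}{39 \frac{1}{\sqrt{139971} + 39 \cdot 209}} = 35345 \cdot \frac{1}{19011} + \frac{24696 - 24268}{39 \frac{1}{\sqrt{139971} + 8151}} = \frac{35345}{19011} + \frac{428}{39 \frac{1}{8151 + \sqrt{139971}}} = \frac{35345}{19011} + 428 \left(209 + \frac{\sqrt{139971}}{39}\right) = \frac{35345}{19011} + \left(89452 + \frac{428 \sqrt{139971}}{39}\right) = \frac{1700607317}{19011} + \frac{428 \sqrt{139971}}{39}$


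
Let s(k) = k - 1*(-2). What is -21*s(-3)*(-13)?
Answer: -273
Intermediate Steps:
s(k) = 2 + k (s(k) = k + 2 = 2 + k)
-21*s(-3)*(-13) = -21*(2 - 3)*(-13) = -21*(-1)*(-13) = 21*(-13) = -273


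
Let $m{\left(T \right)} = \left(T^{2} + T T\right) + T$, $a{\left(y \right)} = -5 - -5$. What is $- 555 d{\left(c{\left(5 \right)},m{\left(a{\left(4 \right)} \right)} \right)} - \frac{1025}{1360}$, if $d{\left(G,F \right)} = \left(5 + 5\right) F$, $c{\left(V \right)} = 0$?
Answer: $- \frac{205}{272} \approx -0.75368$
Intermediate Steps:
$a{\left(y \right)} = 0$ ($a{\left(y \right)} = -5 + 5 = 0$)
$m{\left(T \right)} = T + 2 T^{2}$ ($m{\left(T \right)} = \left(T^{2} + T^{2}\right) + T = 2 T^{2} + T = T + 2 T^{2}$)
$d{\left(G,F \right)} = 10 F$
$- 555 d{\left(c{\left(5 \right)},m{\left(a{\left(4 \right)} \right)} \right)} - \frac{1025}{1360} = - 555 \cdot 10 \cdot 0 \left(1 + 2 \cdot 0\right) - \frac{1025}{1360} = - 555 \cdot 10 \cdot 0 \left(1 + 0\right) - \frac{205}{272} = - 555 \cdot 10 \cdot 0 \cdot 1 - \frac{205}{272} = - 555 \cdot 10 \cdot 0 - \frac{205}{272} = \left(-555\right) 0 - \frac{205}{272} = 0 - \frac{205}{272} = - \frac{205}{272}$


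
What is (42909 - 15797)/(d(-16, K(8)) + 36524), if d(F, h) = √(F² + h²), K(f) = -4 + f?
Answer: 30944959/41687572 - 3389*√17/41687572 ≈ 0.74197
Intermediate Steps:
(42909 - 15797)/(d(-16, K(8)) + 36524) = (42909 - 15797)/(√((-16)² + (-4 + 8)²) + 36524) = 27112/(√(256 + 4²) + 36524) = 27112/(√(256 + 16) + 36524) = 27112/(√272 + 36524) = 27112/(4*√17 + 36524) = 27112/(36524 + 4*√17)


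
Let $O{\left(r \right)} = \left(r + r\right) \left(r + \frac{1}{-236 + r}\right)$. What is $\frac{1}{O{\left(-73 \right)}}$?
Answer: $\frac{309}{3293468} \approx 9.3822 \cdot 10^{-5}$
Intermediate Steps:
$O{\left(r \right)} = 2 r \left(r + \frac{1}{-236 + r}\right)$
$\frac{1}{O{\left(-73 \right)}} = \frac{1}{2 \left(-73\right) \frac{1}{-236 - 73} \left(1 + \left(-73\right)^{2} - -17228\right)} = \frac{1}{2 \left(-73\right) \frac{1}{-309} \left(1 + 5329 + 17228\right)} = \frac{1}{2 \left(-73\right) \left(- \frac{1}{309}\right) 22558} = \frac{1}{\frac{3293468}{309}} = \frac{309}{3293468}$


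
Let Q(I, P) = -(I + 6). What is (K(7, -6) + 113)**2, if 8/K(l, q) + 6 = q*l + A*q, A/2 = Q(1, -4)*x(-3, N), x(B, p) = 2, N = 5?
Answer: 2876416/225 ≈ 12784.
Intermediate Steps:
Q(I, P) = -6 - I (Q(I, P) = -(6 + I) = -6 - I)
A = -28 (A = 2*((-6 - 1*1)*2) = 2*((-6 - 1)*2) = 2*(-7*2) = 2*(-14) = -28)
K(l, q) = 8/(-6 - 28*q + l*q) (K(l, q) = 8/(-6 + (q*l - 28*q)) = 8/(-6 + (l*q - 28*q)) = 8/(-6 + (-28*q + l*q)) = 8/(-6 - 28*q + l*q))
(K(7, -6) + 113)**2 = (8/(-6 - 28*(-6) + 7*(-6)) + 113)**2 = (8/(-6 + 168 - 42) + 113)**2 = (8/120 + 113)**2 = (8*(1/120) + 113)**2 = (1/15 + 113)**2 = (1696/15)**2 = 2876416/225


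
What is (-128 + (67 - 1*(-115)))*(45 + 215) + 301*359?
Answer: 122099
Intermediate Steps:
(-128 + (67 - 1*(-115)))*(45 + 215) + 301*359 = (-128 + (67 + 115))*260 + 108059 = (-128 + 182)*260 + 108059 = 54*260 + 108059 = 14040 + 108059 = 122099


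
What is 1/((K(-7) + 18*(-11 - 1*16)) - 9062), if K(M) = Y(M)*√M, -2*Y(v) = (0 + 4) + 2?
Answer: I/(-9548*I + 3*√7) ≈ -0.00010473 + 8.7065e-8*I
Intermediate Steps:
Y(v) = -3 (Y(v) = -((0 + 4) + 2)/2 = -(4 + 2)/2 = -½*6 = -3)
K(M) = -3*√M
1/((K(-7) + 18*(-11 - 1*16)) - 9062) = 1/((-3*I*√7 + 18*(-11 - 1*16)) - 9062) = 1/((-3*I*√7 + 18*(-11 - 16)) - 9062) = 1/((-3*I*√7 + 18*(-27)) - 9062) = 1/((-3*I*√7 - 486) - 9062) = 1/((-486 - 3*I*√7) - 9062) = 1/(-9548 - 3*I*√7)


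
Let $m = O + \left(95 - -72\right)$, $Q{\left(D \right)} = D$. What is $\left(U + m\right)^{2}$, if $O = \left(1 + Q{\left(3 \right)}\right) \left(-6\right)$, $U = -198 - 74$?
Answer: $16641$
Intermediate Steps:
$U = -272$ ($U = -198 - 74 = -272$)
$O = -24$ ($O = \left(1 + 3\right) \left(-6\right) = 4 \left(-6\right) = -24$)
$m = 143$ ($m = -24 + \left(95 - -72\right) = -24 + \left(95 + 72\right) = -24 + 167 = 143$)
$\left(U + m\right)^{2} = \left(-272 + 143\right)^{2} = \left(-129\right)^{2} = 16641$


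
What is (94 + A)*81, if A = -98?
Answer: -324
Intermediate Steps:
(94 + A)*81 = (94 - 98)*81 = -4*81 = -324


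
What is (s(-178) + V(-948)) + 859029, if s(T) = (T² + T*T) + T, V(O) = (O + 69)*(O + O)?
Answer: 2588803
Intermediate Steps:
V(O) = 2*O*(69 + O) (V(O) = (69 + O)*(2*O) = 2*O*(69 + O))
s(T) = T + 2*T² (s(T) = (T² + T²) + T = 2*T² + T = T + 2*T²)
(s(-178) + V(-948)) + 859029 = (-178*(1 + 2*(-178)) + 2*(-948)*(69 - 948)) + 859029 = (-178*(1 - 356) + 2*(-948)*(-879)) + 859029 = (-178*(-355) + 1666584) + 859029 = (63190 + 1666584) + 859029 = 1729774 + 859029 = 2588803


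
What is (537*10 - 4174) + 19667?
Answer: 20863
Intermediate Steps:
(537*10 - 4174) + 19667 = (5370 - 4174) + 19667 = 1196 + 19667 = 20863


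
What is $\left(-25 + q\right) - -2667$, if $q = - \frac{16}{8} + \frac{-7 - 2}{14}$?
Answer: $\frac{36951}{14} \approx 2639.4$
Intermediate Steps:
$q = - \frac{37}{14}$ ($q = \left(-16\right) \frac{1}{8} + \left(-7 - 2\right) \frac{1}{14} = -2 - \frac{9}{14} = - \frac{37}{14} \approx -2.6429$)
$\left(-25 + q\right) - -2667 = \left(-25 - \frac{37}{14}\right) - -2667 = - \frac{387}{14} + 2667 = \frac{36951}{14}$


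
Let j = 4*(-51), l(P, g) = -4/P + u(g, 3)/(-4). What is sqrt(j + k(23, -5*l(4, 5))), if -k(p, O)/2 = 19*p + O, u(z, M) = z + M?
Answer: 2*I*sqrt(277) ≈ 33.287*I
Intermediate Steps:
u(z, M) = M + z
l(P, g) = -3/4 - 4/P - g/4 (l(P, g) = -4/P + (3 + g)/(-4) = -4/P + (3 + g)*(-1/4) = -4/P + (-3/4 - g/4) = -3/4 - 4/P - g/4)
k(p, O) = -38*p - 2*O (k(p, O) = -2*(19*p + O) = -2*(O + 19*p) = -38*p - 2*O)
j = -204
sqrt(j + k(23, -5*l(4, 5))) = sqrt(-204 + (-38*23 - (-10)*(1/4)*(-16 + 4*(-3 - 1*5))/4)) = sqrt(-204 + (-874 - (-10)*(1/4)*(1/4)*(-16 + 4*(-3 - 5)))) = sqrt(-204 + (-874 - (-10)*(1/4)*(1/4)*(-16 + 4*(-8)))) = sqrt(-204 + (-874 - (-10)*(1/4)*(1/4)*(-16 - 32))) = sqrt(-204 + (-874 - (-10)*(1/4)*(1/4)*(-48))) = sqrt(-204 + (-874 - (-10)*(-3))) = sqrt(-204 + (-874 - 2*15)) = sqrt(-204 + (-874 - 30)) = sqrt(-204 - 904) = sqrt(-1108) = 2*I*sqrt(277)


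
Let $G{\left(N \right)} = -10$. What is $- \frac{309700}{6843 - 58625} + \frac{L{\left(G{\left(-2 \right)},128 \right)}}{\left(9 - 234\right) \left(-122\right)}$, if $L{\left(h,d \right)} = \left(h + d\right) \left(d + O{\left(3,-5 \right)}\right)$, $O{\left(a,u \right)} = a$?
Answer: $\frac{2325427789}{355353975} \approx 6.544$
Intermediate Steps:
$L{\left(h,d \right)} = \left(3 + d\right) \left(d + h\right)$ ($L{\left(h,d \right)} = \left(h + d\right) \left(d + 3\right) = \left(d + h\right) \left(3 + d\right) = \left(3 + d\right) \left(d + h\right)$)
$- \frac{309700}{6843 - 58625} + \frac{L{\left(G{\left(-2 \right)},128 \right)}}{\left(9 - 234\right) \left(-122\right)} = - \frac{309700}{6843 - 58625} + \frac{128^{2} + 3 \cdot 128 + 3 \left(-10\right) + 128 \left(-10\right)}{\left(9 - 234\right) \left(-122\right)} = - \frac{309700}{6843 - 58625} + \frac{16384 + 384 - 30 - 1280}{\left(-225\right) \left(-122\right)} = - \frac{309700}{-51782} + \frac{15458}{27450} = \left(-309700\right) \left(- \frac{1}{51782}\right) + 15458 \cdot \frac{1}{27450} = \frac{154850}{25891} + \frac{7729}{13725} = \frac{2325427789}{355353975}$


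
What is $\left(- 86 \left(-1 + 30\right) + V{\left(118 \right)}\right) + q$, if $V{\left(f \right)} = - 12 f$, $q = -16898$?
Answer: $-20808$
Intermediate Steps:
$\left(- 86 \left(-1 + 30\right) + V{\left(118 \right)}\right) + q = \left(- 86 \left(-1 + 30\right) - 1416\right) - 16898 = \left(\left(-86\right) 29 - 1416\right) - 16898 = \left(-2494 - 1416\right) - 16898 = -3910 - 16898 = -20808$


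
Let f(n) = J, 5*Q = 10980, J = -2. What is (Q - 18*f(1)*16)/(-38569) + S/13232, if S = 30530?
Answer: 570416233/255172504 ≈ 2.2354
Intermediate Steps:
Q = 2196 (Q = (⅕)*10980 = 2196)
f(n) = -2
(Q - 18*f(1)*16)/(-38569) + S/13232 = (2196 - 18*(-2)*16)/(-38569) + 30530/13232 = (2196 - (-36)*16)*(-1/38569) + 30530*(1/13232) = (2196 - 1*(-576))*(-1/38569) + 15265/6616 = (2196 + 576)*(-1/38569) + 15265/6616 = 2772*(-1/38569) + 15265/6616 = -2772/38569 + 15265/6616 = 570416233/255172504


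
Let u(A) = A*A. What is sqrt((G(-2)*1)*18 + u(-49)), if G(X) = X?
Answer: sqrt(2365) ≈ 48.631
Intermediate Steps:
u(A) = A**2
sqrt((G(-2)*1)*18 + u(-49)) = sqrt(-2*1*18 + (-49)**2) = sqrt(-2*18 + 2401) = sqrt(-36 + 2401) = sqrt(2365)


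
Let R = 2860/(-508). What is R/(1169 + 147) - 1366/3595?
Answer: -230872737/600839540 ≈ -0.38425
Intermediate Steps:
R = -715/127 (R = 2860*(-1/508) = -715/127 ≈ -5.6299)
R/(1169 + 147) - 1366/3595 = -715/(127*(1169 + 147)) - 1366/3595 = -715/127/1316 - 1366*1/3595 = -715/127*1/1316 - 1366/3595 = -715/167132 - 1366/3595 = -230872737/600839540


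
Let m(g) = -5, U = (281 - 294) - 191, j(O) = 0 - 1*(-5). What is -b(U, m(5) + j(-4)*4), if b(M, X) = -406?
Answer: 406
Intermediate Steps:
j(O) = 5 (j(O) = 0 + 5 = 5)
U = -204 (U = -13 - 191 = -204)
-b(U, m(5) + j(-4)*4) = -1*(-406) = 406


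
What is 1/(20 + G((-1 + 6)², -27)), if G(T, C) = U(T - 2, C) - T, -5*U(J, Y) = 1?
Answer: -5/26 ≈ -0.19231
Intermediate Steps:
U(J, Y) = -⅕ (U(J, Y) = -⅕*1 = -⅕)
G(T, C) = -⅕ - T
1/(20 + G((-1 + 6)², -27)) = 1/(20 + (-⅕ - (-1 + 6)²)) = 1/(20 + (-⅕ - 1*5²)) = 1/(20 + (-⅕ - 1*25)) = 1/(20 + (-⅕ - 25)) = 1/(20 - 126/5) = 1/(-26/5) = -5/26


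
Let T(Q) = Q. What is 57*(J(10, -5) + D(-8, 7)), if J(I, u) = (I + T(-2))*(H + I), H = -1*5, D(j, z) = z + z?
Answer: 3078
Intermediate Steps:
D(j, z) = 2*z
H = -5
J(I, u) = (-5 + I)*(-2 + I) (J(I, u) = (I - 2)*(-5 + I) = (-2 + I)*(-5 + I) = (-5 + I)*(-2 + I))
57*(J(10, -5) + D(-8, 7)) = 57*((10 + 10² - 7*10) + 2*7) = 57*((10 + 100 - 70) + 14) = 57*(40 + 14) = 57*54 = 3078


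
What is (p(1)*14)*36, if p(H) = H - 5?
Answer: -2016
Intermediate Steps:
p(H) = -5 + H
(p(1)*14)*36 = ((-5 + 1)*14)*36 = -4*14*36 = -56*36 = -2016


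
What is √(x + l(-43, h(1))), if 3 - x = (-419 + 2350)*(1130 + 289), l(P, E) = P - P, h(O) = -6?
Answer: 3*I*√304454 ≈ 1655.3*I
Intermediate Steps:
l(P, E) = 0
x = -2740086 (x = 3 - (-419 + 2350)*(1130 + 289) = 3 - 1931*1419 = 3 - 1*2740089 = 3 - 2740089 = -2740086)
√(x + l(-43, h(1))) = √(-2740086 + 0) = √(-2740086) = 3*I*√304454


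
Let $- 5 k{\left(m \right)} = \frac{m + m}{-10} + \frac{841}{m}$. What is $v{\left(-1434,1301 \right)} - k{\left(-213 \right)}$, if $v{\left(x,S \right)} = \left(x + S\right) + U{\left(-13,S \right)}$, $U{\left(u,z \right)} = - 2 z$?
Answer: $- \frac{14522711}{5325} \approx -2727.3$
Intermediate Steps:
$v{\left(x,S \right)} = x - S$ ($v{\left(x,S \right)} = \left(x + S\right) - 2 S = \left(S + x\right) - 2 S = x - S$)
$k{\left(m \right)} = - \frac{841}{5 m} + \frac{m}{25}$ ($k{\left(m \right)} = - \frac{\frac{m + m}{-10} + \frac{841}{m}}{5} = - \frac{2 m \left(- \frac{1}{10}\right) + \frac{841}{m}}{5} = - \frac{- \frac{m}{5} + \frac{841}{m}}{5} = - \frac{\frac{841}{m} - \frac{m}{5}}{5} = - \frac{841}{5 m} + \frac{m}{25}$)
$v{\left(-1434,1301 \right)} - k{\left(-213 \right)} = \left(-1434 - 1301\right) - \frac{-4205 + \left(-213\right)^{2}}{25 \left(-213\right)} = \left(-1434 - 1301\right) - \frac{1}{25} \left(- \frac{1}{213}\right) \left(-4205 + 45369\right) = -2735 - \frac{1}{25} \left(- \frac{1}{213}\right) 41164 = -2735 - - \frac{41164}{5325} = -2735 + \frac{41164}{5325} = - \frac{14522711}{5325}$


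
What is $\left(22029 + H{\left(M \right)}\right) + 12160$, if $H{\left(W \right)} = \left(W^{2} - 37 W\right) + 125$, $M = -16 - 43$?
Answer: $39978$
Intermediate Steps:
$M = -59$ ($M = -16 - 43 = -59$)
$H{\left(W \right)} = 125 + W^{2} - 37 W$
$\left(22029 + H{\left(M \right)}\right) + 12160 = \left(22029 + \left(125 + \left(-59\right)^{2} - -2183\right)\right) + 12160 = \left(22029 + \left(125 + 3481 + 2183\right)\right) + 12160 = \left(22029 + 5789\right) + 12160 = 27818 + 12160 = 39978$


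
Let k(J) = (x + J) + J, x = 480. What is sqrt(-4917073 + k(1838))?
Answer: I*sqrt(4912917) ≈ 2216.5*I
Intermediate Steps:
k(J) = 480 + 2*J (k(J) = (480 + J) + J = 480 + 2*J)
sqrt(-4917073 + k(1838)) = sqrt(-4917073 + (480 + 2*1838)) = sqrt(-4917073 + (480 + 3676)) = sqrt(-4917073 + 4156) = sqrt(-4912917) = I*sqrt(4912917)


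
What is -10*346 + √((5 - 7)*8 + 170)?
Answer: -3460 + √154 ≈ -3447.6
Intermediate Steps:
-10*346 + √((5 - 7)*8 + 170) = -3460 + √(-2*8 + 170) = -3460 + √(-16 + 170) = -3460 + √154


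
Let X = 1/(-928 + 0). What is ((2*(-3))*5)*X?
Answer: 15/464 ≈ 0.032328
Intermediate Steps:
X = -1/928 (X = 1/(-928) = -1/928 ≈ -0.0010776)
((2*(-3))*5)*X = ((2*(-3))*5)*(-1/928) = -6*5*(-1/928) = -30*(-1/928) = 15/464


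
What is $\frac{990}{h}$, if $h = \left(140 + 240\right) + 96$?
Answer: $\frac{495}{238} \approx 2.0798$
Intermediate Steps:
$h = 476$ ($h = 380 + 96 = 476$)
$\frac{990}{h} = \frac{990}{476} = 990 \cdot \frac{1}{476} = \frac{495}{238}$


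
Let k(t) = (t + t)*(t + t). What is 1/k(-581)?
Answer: 1/1350244 ≈ 7.4061e-7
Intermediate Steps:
k(t) = 4*t² (k(t) = (2*t)*(2*t) = 4*t²)
1/k(-581) = 1/(4*(-581)²) = 1/(4*337561) = 1/1350244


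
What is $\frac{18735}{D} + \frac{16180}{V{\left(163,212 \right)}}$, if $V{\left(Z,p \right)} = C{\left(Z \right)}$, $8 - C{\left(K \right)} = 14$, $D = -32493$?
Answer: $- \frac{87641525}{32493} \approx -2697.2$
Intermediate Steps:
$C{\left(K \right)} = -6$ ($C{\left(K \right)} = 8 - 14 = -6$)
$V{\left(Z,p \right)} = -6$
$\frac{18735}{D} + \frac{16180}{V{\left(163,212 \right)}} = \frac{18735}{-32493} + \frac{16180}{-6} = 18735 \left(- \frac{1}{32493}\right) + 16180 \left(- \frac{1}{6}\right) = - \frac{6245}{10831} - \frac{8090}{3} = - \frac{87641525}{32493}$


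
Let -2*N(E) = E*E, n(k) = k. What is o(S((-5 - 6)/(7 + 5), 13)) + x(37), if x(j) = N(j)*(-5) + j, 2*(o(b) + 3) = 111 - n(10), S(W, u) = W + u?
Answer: 3507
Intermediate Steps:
N(E) = -E**2/2 (N(E) = -E*E/2 = -E**2/2)
o(b) = 95/2 (o(b) = -3 + (111 - 1*10)/2 = -3 + (111 - 10)/2 = -3 + (1/2)*101 = -3 + 101/2 = 95/2)
x(j) = j + 5*j**2/2 (x(j) = -j**2/2*(-5) + j = 5*j**2/2 + j = j + 5*j**2/2)
o(S((-5 - 6)/(7 + 5), 13)) + x(37) = 95/2 + (1/2)*37*(2 + 5*37) = 95/2 + (1/2)*37*(2 + 185) = 95/2 + (1/2)*37*187 = 95/2 + 6919/2 = 3507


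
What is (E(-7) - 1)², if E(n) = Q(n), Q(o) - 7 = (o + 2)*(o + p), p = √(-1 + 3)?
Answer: 1731 - 410*√2 ≈ 1151.2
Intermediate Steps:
p = √2 ≈ 1.4142
Q(o) = 7 + (2 + o)*(o + √2) (Q(o) = 7 + (o + 2)*(o + √2) = 7 + (2 + o)*(o + √2))
E(n) = 7 + n² + 2*n + 2*√2 + n*√2
(E(-7) - 1)² = ((7 + (-7)² + 2*(-7) + 2*√2 - 7*√2) - 1)² = ((7 + 49 - 14 + 2*√2 - 7*√2) - 1)² = ((42 - 5*√2) - 1)² = (41 - 5*√2)²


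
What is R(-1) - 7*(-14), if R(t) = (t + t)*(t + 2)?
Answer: 96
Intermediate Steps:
R(t) = 2*t*(2 + t) (R(t) = (2*t)*(2 + t) = 2*t*(2 + t))
R(-1) - 7*(-14) = 2*(-1)*(2 - 1) - 7*(-14) = 2*(-1)*1 + 98 = -2 + 98 = 96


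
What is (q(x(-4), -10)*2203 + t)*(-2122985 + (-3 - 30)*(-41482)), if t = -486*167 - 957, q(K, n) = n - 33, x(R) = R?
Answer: 133357362992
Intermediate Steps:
q(K, n) = -33 + n
t = -82119 (t = -81162 - 957 = -82119)
(q(x(-4), -10)*2203 + t)*(-2122985 + (-3 - 30)*(-41482)) = ((-33 - 10)*2203 - 82119)*(-2122985 + (-3 - 30)*(-41482)) = (-43*2203 - 82119)*(-2122985 - 33*(-41482)) = (-94729 - 82119)*(-2122985 + 1368906) = -176848*(-754079) = 133357362992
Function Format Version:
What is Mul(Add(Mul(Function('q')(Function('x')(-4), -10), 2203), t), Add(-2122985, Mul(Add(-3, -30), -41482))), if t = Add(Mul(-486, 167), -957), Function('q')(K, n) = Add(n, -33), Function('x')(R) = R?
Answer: 133357362992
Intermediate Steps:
Function('q')(K, n) = Add(-33, n)
t = -82119 (t = Add(-81162, -957) = -82119)
Mul(Add(Mul(Function('q')(Function('x')(-4), -10), 2203), t), Add(-2122985, Mul(Add(-3, -30), -41482))) = Mul(Add(Mul(Add(-33, -10), 2203), -82119), Add(-2122985, Mul(Add(-3, -30), -41482))) = Mul(Add(Mul(-43, 2203), -82119), Add(-2122985, Mul(-33, -41482))) = Mul(Add(-94729, -82119), Add(-2122985, 1368906)) = Mul(-176848, -754079) = 133357362992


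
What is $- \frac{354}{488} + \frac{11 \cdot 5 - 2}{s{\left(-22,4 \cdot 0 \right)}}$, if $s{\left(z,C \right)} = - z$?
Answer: $\frac{4519}{2684} \approx 1.6837$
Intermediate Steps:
$- \frac{354}{488} + \frac{11 \cdot 5 - 2}{s{\left(-22,4 \cdot 0 \right)}} = - \frac{354}{488} + \frac{11 \cdot 5 - 2}{\left(-1\right) \left(-22\right)} = \left(-354\right) \frac{1}{488} + \frac{55 - 2}{22} = - \frac{177}{244} + 53 \cdot \frac{1}{22} = - \frac{177}{244} + \frac{53}{22} = \frac{4519}{2684}$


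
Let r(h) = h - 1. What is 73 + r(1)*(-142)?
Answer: 73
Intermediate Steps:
r(h) = -1 + h
73 + r(1)*(-142) = 73 + (-1 + 1)*(-142) = 73 + 0*(-142) = 73 + 0 = 73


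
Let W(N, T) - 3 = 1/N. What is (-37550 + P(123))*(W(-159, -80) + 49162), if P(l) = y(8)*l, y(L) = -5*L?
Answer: -331997927980/159 ≈ -2.0880e+9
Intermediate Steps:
W(N, T) = 3 + 1/N
P(l) = -40*l (P(l) = (-5*8)*l = -40*l)
(-37550 + P(123))*(W(-159, -80) + 49162) = (-37550 - 40*123)*((3 + 1/(-159)) + 49162) = (-37550 - 4920)*((3 - 1/159) + 49162) = -42470*(476/159 + 49162) = -42470*7817234/159 = -331997927980/159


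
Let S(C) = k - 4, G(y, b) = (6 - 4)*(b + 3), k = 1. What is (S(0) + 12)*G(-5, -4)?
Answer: -18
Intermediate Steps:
G(y, b) = 6 + 2*b (G(y, b) = 2*(3 + b) = 6 + 2*b)
S(C) = -3 (S(C) = 1 - 4 = -3)
(S(0) + 12)*G(-5, -4) = (-3 + 12)*(6 + 2*(-4)) = 9*(6 - 8) = 9*(-2) = -18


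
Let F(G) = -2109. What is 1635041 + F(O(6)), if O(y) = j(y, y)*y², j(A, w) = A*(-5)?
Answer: 1632932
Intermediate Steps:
j(A, w) = -5*A
O(y) = -5*y³ (O(y) = (-5*y)*y² = -5*y³)
1635041 + F(O(6)) = 1635041 - 2109 = 1632932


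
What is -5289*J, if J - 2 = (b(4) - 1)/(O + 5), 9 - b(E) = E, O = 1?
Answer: -14104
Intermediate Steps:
b(E) = 9 - E
J = 8/3 (J = 2 + ((9 - 1*4) - 1)/(1 + 5) = 2 + ((9 - 4) - 1)/6 = 2 + (5 - 1)*(⅙) = 2 + 4*(⅙) = 2 + ⅔ = 8/3 ≈ 2.6667)
-5289*J = -5289*8/3 = -14104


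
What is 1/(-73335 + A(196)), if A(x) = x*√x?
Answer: -1/70591 ≈ -1.4166e-5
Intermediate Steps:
A(x) = x^(3/2)
1/(-73335 + A(196)) = 1/(-73335 + 196^(3/2)) = 1/(-73335 + 2744) = 1/(-70591) = -1/70591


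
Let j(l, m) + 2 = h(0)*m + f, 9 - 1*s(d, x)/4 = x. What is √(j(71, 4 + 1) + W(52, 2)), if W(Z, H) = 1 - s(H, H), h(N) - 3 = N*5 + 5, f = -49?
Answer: I*√38 ≈ 6.1644*I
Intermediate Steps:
h(N) = 8 + 5*N (h(N) = 3 + (N*5 + 5) = 3 + (5*N + 5) = 3 + (5 + 5*N) = 8 + 5*N)
s(d, x) = 36 - 4*x
j(l, m) = -51 + 8*m (j(l, m) = -2 + ((8 + 5*0)*m - 49) = -2 + ((8 + 0)*m - 49) = -2 + (8*m - 49) = -2 + (-49 + 8*m) = -51 + 8*m)
W(Z, H) = -35 + 4*H (W(Z, H) = 1 - (36 - 4*H) = 1 + (-36 + 4*H) = -35 + 4*H)
√(j(71, 4 + 1) + W(52, 2)) = √((-51 + 8*(4 + 1)) + (-35 + 4*2)) = √((-51 + 8*5) + (-35 + 8)) = √((-51 + 40) - 27) = √(-11 - 27) = √(-38) = I*√38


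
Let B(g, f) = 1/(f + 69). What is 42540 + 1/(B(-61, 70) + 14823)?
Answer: 87649331059/2060398 ≈ 42540.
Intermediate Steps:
B(g, f) = 1/(69 + f)
42540 + 1/(B(-61, 70) + 14823) = 42540 + 1/(1/(69 + 70) + 14823) = 42540 + 1/(1/139 + 14823) = 42540 + 1/(2060398/139) = 42540 + 139/2060398 = 87649331059/2060398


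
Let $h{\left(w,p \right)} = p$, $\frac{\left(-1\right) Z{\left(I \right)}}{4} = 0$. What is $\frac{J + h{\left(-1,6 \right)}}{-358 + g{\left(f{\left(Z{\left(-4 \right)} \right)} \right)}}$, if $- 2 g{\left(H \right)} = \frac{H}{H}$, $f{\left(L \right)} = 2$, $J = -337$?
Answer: $\frac{662}{717} \approx 0.92329$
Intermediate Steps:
$Z{\left(I \right)} = 0$ ($Z{\left(I \right)} = \left(-4\right) 0 = 0$)
$g{\left(H \right)} = - \frac{1}{2}$ ($g{\left(H \right)} = - \frac{H \frac{1}{H}}{2} = \left(- \frac{1}{2}\right) 1 = - \frac{1}{2}$)
$\frac{J + h{\left(-1,6 \right)}}{-358 + g{\left(f{\left(Z{\left(-4 \right)} \right)} \right)}} = \frac{-337 + 6}{-358 - \frac{1}{2}} = - \frac{331}{- \frac{717}{2}} = \left(-331\right) \left(- \frac{2}{717}\right) = \frac{662}{717}$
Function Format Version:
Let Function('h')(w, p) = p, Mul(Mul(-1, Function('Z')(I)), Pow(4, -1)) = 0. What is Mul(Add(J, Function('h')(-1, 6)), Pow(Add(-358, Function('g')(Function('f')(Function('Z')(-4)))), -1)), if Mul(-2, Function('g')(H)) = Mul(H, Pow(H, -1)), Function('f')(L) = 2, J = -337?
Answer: Rational(662, 717) ≈ 0.92329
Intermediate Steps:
Function('Z')(I) = 0 (Function('Z')(I) = Mul(-4, 0) = 0)
Function('g')(H) = Rational(-1, 2) (Function('g')(H) = Mul(Rational(-1, 2), Mul(H, Pow(H, -1))) = Mul(Rational(-1, 2), 1) = Rational(-1, 2))
Mul(Add(J, Function('h')(-1, 6)), Pow(Add(-358, Function('g')(Function('f')(Function('Z')(-4)))), -1)) = Mul(Add(-337, 6), Pow(Add(-358, Rational(-1, 2)), -1)) = Mul(-331, Pow(Rational(-717, 2), -1)) = Mul(-331, Rational(-2, 717)) = Rational(662, 717)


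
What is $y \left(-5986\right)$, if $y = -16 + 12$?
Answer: $23944$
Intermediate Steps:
$y = -4$
$y \left(-5986\right) = \left(-4\right) \left(-5986\right) = 23944$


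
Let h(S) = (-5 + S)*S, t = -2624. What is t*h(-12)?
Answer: -535296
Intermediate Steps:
h(S) = S*(-5 + S)
t*h(-12) = -(-31488)*(-5 - 12) = -(-31488)*(-17) = -2624*204 = -535296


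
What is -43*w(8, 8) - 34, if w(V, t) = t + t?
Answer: -722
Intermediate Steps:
w(V, t) = 2*t
-43*w(8, 8) - 34 = -86*8 - 34 = -43*16 - 34 = -688 - 34 = -722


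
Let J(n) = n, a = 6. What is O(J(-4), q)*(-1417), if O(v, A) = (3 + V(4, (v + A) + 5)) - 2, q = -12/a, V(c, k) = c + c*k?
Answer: -1417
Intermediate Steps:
q = -2 (q = -12/6 = -12*⅙ = -2)
O(v, A) = 25 + 4*A + 4*v (O(v, A) = (3 + 4*(1 + ((v + A) + 5))) - 2 = (3 + 4*(1 + ((A + v) + 5))) - 2 = (3 + 4*(1 + (5 + A + v))) - 2 = (3 + 4*(6 + A + v)) - 2 = (3 + (24 + 4*A + 4*v)) - 2 = (27 + 4*A + 4*v) - 2 = 25 + 4*A + 4*v)
O(J(-4), q)*(-1417) = (25 + 4*(-2) + 4*(-4))*(-1417) = (25 - 8 - 16)*(-1417) = 1*(-1417) = -1417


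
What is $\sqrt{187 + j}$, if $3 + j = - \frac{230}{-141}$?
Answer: $\frac{\sqrt{3690534}}{141} \approx 13.625$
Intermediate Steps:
$j = - \frac{193}{141}$ ($j = -3 - \frac{230}{-141} = -3 - - \frac{230}{141} = -3 + \frac{230}{141} = - \frac{193}{141} \approx -1.3688$)
$\sqrt{187 + j} = \sqrt{187 - \frac{193}{141}} = \sqrt{\frac{26174}{141}} = \frac{\sqrt{3690534}}{141}$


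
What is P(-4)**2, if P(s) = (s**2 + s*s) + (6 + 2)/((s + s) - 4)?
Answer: 8836/9 ≈ 981.78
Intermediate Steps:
P(s) = 2*s**2 + 8/(-4 + 2*s) (P(s) = (s**2 + s**2) + 8/(2*s - 4) = 2*s**2 + 8/(-4 + 2*s))
P(-4)**2 = (2*(2 + (-4)**3 - 2*(-4)**2)/(-2 - 4))**2 = (2*(2 - 64 - 2*16)/(-6))**2 = (2*(-1/6)*(2 - 64 - 32))**2 = (2*(-1/6)*(-94))**2 = (94/3)**2 = 8836/9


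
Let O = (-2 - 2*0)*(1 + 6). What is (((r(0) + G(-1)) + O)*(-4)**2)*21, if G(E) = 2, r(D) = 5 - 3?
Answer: -3360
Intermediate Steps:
r(D) = 2
O = -14 (O = (-2 + 0)*7 = -2*7 = -14)
(((r(0) + G(-1)) + O)*(-4)**2)*21 = (((2 + 2) - 14)*(-4)**2)*21 = ((4 - 14)*16)*21 = -10*16*21 = -160*21 = -3360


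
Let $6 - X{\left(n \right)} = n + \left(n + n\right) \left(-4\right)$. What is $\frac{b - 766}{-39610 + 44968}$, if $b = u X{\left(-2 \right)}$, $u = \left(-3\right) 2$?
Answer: $- \frac{359}{2679} \approx -0.13401$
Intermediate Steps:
$X{\left(n \right)} = 6 + 7 n$ ($X{\left(n \right)} = 6 - \left(n + \left(n + n\right) \left(-4\right)\right) = 6 - \left(n + 2 n \left(-4\right)\right) = 6 - \left(n - 8 n\right) = 6 - - 7 n = 6 + 7 n$)
$u = -6$
$b = 48$ ($b = - 6 \left(6 + 7 \left(-2\right)\right) = - 6 \left(6 - 14\right) = \left(-6\right) \left(-8\right) = 48$)
$\frac{b - 766}{-39610 + 44968} = \frac{48 - 766}{-39610 + 44968} = - \frac{718}{5358} = \left(-718\right) \frac{1}{5358} = - \frac{359}{2679}$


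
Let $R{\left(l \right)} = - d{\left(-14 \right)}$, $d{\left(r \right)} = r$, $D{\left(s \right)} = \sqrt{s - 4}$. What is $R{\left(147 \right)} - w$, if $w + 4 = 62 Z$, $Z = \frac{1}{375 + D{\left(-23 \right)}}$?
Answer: $\frac{418081}{23442} + \frac{31 i \sqrt{3}}{23442} \approx 17.835 + 0.0022905 i$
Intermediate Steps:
$D{\left(s \right)} = \sqrt{-4 + s}$
$Z = \frac{1}{375 + 3 i \sqrt{3}}$ ($Z = \frac{1}{375 + \sqrt{-4 - 23}} = \frac{1}{375 + \sqrt{-27}} = \frac{1}{375 + 3 i \sqrt{3}} \approx 0.0026662 - 3.694 \cdot 10^{-5} i$)
$R{\left(l \right)} = 14$ ($R{\left(l \right)} = \left(-1\right) \left(-14\right) = 14$)
$w = - \frac{89893}{23442} - \frac{31 i \sqrt{3}}{23442}$ ($w = -4 + 62 \left(\frac{125}{46884} - \frac{i \sqrt{3}}{46884}\right) = -4 + \left(\frac{3875}{23442} - \frac{31 i \sqrt{3}}{23442}\right) = - \frac{89893}{23442} - \frac{31 i \sqrt{3}}{23442} \approx -3.8347 - 0.0022905 i$)
$R{\left(147 \right)} - w = 14 - \frac{2 \left(- 6 \sqrt{3} + 719 i\right)}{3 \left(\sqrt{3} - 125 i\right)}$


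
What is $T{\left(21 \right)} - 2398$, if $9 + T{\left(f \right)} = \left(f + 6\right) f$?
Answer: $-1840$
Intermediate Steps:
$T{\left(f \right)} = -9 + f \left(6 + f\right)$ ($T{\left(f \right)} = -9 + \left(f + 6\right) f = -9 + \left(6 + f\right) f = -9 + f \left(6 + f\right)$)
$T{\left(21 \right)} - 2398 = \left(-9 + 21^{2} + 6 \cdot 21\right) - 2398 = \left(-9 + 441 + 126\right) - 2398 = 558 - 2398 = -1840$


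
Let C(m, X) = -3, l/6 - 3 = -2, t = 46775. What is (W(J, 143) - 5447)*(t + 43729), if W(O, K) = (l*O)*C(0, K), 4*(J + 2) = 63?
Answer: -515375028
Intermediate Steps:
J = 55/4 (J = -2 + (¼)*63 = -2 + 63/4 = 55/4 ≈ 13.750)
l = 6 (l = 18 + 6*(-2) = 18 - 12 = 6)
W(O, K) = -18*O (W(O, K) = (6*O)*(-3) = -18*O)
(W(J, 143) - 5447)*(t + 43729) = (-18*55/4 - 5447)*(46775 + 43729) = (-495/2 - 5447)*90504 = -11389/2*90504 = -515375028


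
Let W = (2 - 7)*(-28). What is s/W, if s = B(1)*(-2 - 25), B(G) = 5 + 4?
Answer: -243/140 ≈ -1.7357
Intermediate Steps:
B(G) = 9
W = 140 (W = -5*(-28) = 140)
s = -243 (s = 9*(-2 - 25) = 9*(-27) = -243)
s/W = -243/140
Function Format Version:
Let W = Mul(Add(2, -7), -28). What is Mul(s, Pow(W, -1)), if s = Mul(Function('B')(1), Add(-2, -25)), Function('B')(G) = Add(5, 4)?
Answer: Rational(-243, 140) ≈ -1.7357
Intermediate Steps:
Function('B')(G) = 9
W = 140 (W = Mul(-5, -28) = 140)
s = -243 (s = Mul(9, Add(-2, -25)) = Mul(9, -27) = -243)
Mul(s, Pow(W, -1)) = Mul(-243, Pow(140, -1)) = Mul(-243, Rational(1, 140)) = Rational(-243, 140)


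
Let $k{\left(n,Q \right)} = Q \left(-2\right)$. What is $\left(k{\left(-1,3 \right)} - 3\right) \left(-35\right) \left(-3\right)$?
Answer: $-945$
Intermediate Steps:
$k{\left(n,Q \right)} = - 2 Q$
$\left(k{\left(-1,3 \right)} - 3\right) \left(-35\right) \left(-3\right) = \left(\left(-2\right) 3 - 3\right) \left(-35\right) \left(-3\right) = \left(-6 - 3\right) \left(-35\right) \left(-3\right) = \left(-9\right) \left(-35\right) \left(-3\right) = 315 \left(-3\right) = -945$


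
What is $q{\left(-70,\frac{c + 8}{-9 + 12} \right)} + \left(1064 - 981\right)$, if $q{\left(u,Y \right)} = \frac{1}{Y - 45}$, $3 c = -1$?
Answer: $\frac{31697}{382} \approx 82.976$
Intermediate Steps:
$c = - \frac{1}{3}$ ($c = \frac{1}{3} \left(-1\right) = - \frac{1}{3} \approx -0.33333$)
$q{\left(u,Y \right)} = \frac{1}{-45 + Y}$
$q{\left(-70,\frac{c + 8}{-9 + 12} \right)} + \left(1064 - 981\right) = \frac{1}{-45 + \frac{- \frac{1}{3} + 8}{-9 + 12}} + \left(1064 - 981\right) = \frac{1}{-45 + \frac{23}{3 \cdot 3}} + \left(1064 - 981\right) = \frac{1}{-45 + \frac{23}{3} \cdot \frac{1}{3}} + 83 = \frac{1}{-45 + \frac{23}{9}} + 83 = \frac{1}{- \frac{382}{9}} + 83 = - \frac{9}{382} + 83 = \frac{31697}{382}$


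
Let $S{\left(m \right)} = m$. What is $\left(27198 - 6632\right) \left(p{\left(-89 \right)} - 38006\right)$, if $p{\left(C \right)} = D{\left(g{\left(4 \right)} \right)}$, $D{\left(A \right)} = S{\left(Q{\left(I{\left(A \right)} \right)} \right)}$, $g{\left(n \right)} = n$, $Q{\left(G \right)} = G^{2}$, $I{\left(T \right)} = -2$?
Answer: $-781549132$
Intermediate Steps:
$D{\left(A \right)} = 4$ ($D{\left(A \right)} = \left(-2\right)^{2} = 4$)
$p{\left(C \right)} = 4$
$\left(27198 - 6632\right) \left(p{\left(-89 \right)} - 38006\right) = \left(27198 - 6632\right) \left(4 - 38006\right) = 20566 \left(-38002\right) = -781549132$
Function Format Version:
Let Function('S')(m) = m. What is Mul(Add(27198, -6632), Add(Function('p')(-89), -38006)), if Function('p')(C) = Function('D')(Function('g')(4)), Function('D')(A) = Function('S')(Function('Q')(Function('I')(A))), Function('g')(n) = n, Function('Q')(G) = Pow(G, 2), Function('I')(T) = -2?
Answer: -781549132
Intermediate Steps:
Function('D')(A) = 4 (Function('D')(A) = Pow(-2, 2) = 4)
Function('p')(C) = 4
Mul(Add(27198, -6632), Add(Function('p')(-89), -38006)) = Mul(Add(27198, -6632), Add(4, -38006)) = Mul(20566, -38002) = -781549132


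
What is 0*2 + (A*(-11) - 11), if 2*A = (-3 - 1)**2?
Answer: -99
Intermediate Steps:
A = 8 (A = (-3 - 1)**2/2 = (1/2)*(-4)**2 = (1/2)*16 = 8)
0*2 + (A*(-11) - 11) = 0*2 + (8*(-11) - 11) = 0 + (-88 - 11) = 0 - 99 = -99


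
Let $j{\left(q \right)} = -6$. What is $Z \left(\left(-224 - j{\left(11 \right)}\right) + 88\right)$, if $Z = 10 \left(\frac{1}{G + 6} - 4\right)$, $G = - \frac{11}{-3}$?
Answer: $\frac{146900}{29} \approx 5065.5$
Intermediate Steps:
$G = \frac{11}{3}$ ($G = \left(-11\right) \left(- \frac{1}{3}\right) = \frac{11}{3} \approx 3.6667$)
$Z = - \frac{1130}{29}$ ($Z = 10 \left(\frac{1}{\frac{11}{3} + 6} - 4\right) = 10 \left(\frac{1}{\frac{29}{3}} - 4\right) = 10 \left(\frac{3}{29} - 4\right) = 10 \left(- \frac{113}{29}\right) = - \frac{1130}{29} \approx -38.966$)
$Z \left(\left(-224 - j{\left(11 \right)}\right) + 88\right) = - \frac{1130 \left(\left(-224 - -6\right) + 88\right)}{29} = - \frac{1130 \left(\left(-224 + 6\right) + 88\right)}{29} = - \frac{1130 \left(-218 + 88\right)}{29} = \left(- \frac{1130}{29}\right) \left(-130\right) = \frac{146900}{29}$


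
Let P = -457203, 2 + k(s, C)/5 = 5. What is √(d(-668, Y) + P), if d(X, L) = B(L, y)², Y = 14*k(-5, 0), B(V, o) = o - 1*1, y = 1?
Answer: I*√457203 ≈ 676.17*I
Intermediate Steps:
k(s, C) = 15 (k(s, C) = -10 + 5*5 = -10 + 25 = 15)
B(V, o) = -1 + o (B(V, o) = o - 1 = -1 + o)
Y = 210 (Y = 14*15 = 210)
d(X, L) = 0 (d(X, L) = (-1 + 1)² = 0² = 0)
√(d(-668, Y) + P) = √(0 - 457203) = √(-457203) = I*√457203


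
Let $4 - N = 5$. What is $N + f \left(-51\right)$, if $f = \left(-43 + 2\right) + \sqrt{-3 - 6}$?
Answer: $2090 - 153 i \approx 2090.0 - 153.0 i$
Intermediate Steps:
$f = -41 + 3 i$ ($f = -41 + \sqrt{-9} = -41 + 3 i \approx -41.0 + 3.0 i$)
$N = -1$ ($N = 4 - 5 = -1$)
$N + f \left(-51\right) = -1 + \left(-41 + 3 i\right) \left(-51\right) = -1 + \left(2091 - 153 i\right) = 2090 - 153 i$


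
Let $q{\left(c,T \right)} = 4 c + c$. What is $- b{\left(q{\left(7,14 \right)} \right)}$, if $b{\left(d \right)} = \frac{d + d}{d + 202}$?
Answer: $- \frac{70}{237} \approx -0.29536$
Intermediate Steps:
$q{\left(c,T \right)} = 5 c$
$b{\left(d \right)} = \frac{2 d}{202 + d}$
$- b{\left(q{\left(7,14 \right)} \right)} = - \frac{2 \cdot 5 \cdot 7}{202 + 5 \cdot 7} = - \frac{2 \cdot 35}{202 + 35} = - \frac{2 \cdot 35}{237} = \left(-1\right) \frac{70}{237} = - \frac{70}{237}$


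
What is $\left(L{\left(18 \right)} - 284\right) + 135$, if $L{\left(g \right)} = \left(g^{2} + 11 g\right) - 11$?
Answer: $362$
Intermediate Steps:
$L{\left(g \right)} = -11 + g^{2} + 11 g$
$\left(L{\left(18 \right)} - 284\right) + 135 = \left(\left(-11 + 18^{2} + 11 \cdot 18\right) - 284\right) + 135 = \left(\left(-11 + 324 + 198\right) - 284\right) + 135 = \left(511 - 284\right) + 135 = 227 + 135 = 362$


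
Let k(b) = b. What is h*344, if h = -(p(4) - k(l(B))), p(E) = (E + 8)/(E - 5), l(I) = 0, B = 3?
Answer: 4128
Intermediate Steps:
p(E) = (8 + E)/(-5 + E)
h = 12 (h = -((8 + 4)/(-5 + 4) - 1*0) = -(12/(-1) + 0) = -(-1*12 + 0) = -(-12 + 0) = -1*(-12) = 12)
h*344 = 12*344 = 4128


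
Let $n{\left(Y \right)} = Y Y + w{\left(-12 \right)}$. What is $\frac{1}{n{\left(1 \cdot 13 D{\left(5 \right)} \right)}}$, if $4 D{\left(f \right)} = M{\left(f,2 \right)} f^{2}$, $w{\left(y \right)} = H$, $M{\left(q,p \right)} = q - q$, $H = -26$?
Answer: $- \frac{1}{26} \approx -0.038462$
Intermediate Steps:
$M{\left(q,p \right)} = 0$
$w{\left(y \right)} = -26$
$D{\left(f \right)} = 0$ ($D{\left(f \right)} = \frac{0 f^{2}}{4} = \frac{1}{4} \cdot 0 = 0$)
$n{\left(Y \right)} = -26 + Y^{2}$ ($n{\left(Y \right)} = Y Y - 26 = Y^{2} - 26 = -26 + Y^{2}$)
$\frac{1}{n{\left(1 \cdot 13 D{\left(5 \right)} \right)}} = \frac{1}{-26 + \left(1 \cdot 13 \cdot 0\right)^{2}} = \frac{1}{-26 + \left(13 \cdot 0\right)^{2}} = \frac{1}{-26 + 0^{2}} = \frac{1}{-26 + 0} = \frac{1}{-26} = - \frac{1}{26}$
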